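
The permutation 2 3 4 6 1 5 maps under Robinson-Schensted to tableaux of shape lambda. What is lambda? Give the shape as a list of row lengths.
RSK row insertion gives P = [[1, 3, 4, 5], [2, 6]], which has shape [4, 2].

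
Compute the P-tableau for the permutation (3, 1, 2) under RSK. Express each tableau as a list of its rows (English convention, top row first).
Insert 3: appended to row 1. P = [[3]].
Insert 1: 1 bumps 3 from row 1; 3 starts row 2. P = [[1], [3]].
Insert 2: appended to row 1. P = [[1, 2], [3]].

So P = [[1, 2], [3]].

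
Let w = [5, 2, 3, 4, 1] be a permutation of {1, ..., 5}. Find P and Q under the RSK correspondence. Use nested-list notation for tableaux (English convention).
Insert each entry of the permutation into P by Schensted row insertion, recording in Q the position of each new cell.

Insert 5: appended to row 1. P = [[5]].
Insert 2: 2 bumps 5 from row 1; 5 starts row 2. P = [[2], [5]].
Insert 3: appended to row 1. P = [[2, 3], [5]].
Insert 4: appended to row 1. P = [[2, 3, 4], [5]].
Insert 1: 1 bumps 2 from row 1; 2 bumps 5 from row 2; 5 starts row 3. P = [[1, 3, 4], [2], [5]].

So P = [[1, 3, 4], [2], [5]], Q = [[1, 3, 4], [2], [5]].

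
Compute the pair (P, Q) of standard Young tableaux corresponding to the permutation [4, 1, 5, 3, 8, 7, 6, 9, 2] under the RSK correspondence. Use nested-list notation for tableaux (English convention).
P = [[1, 2, 6, 9], [3, 5, 7], [4], [8]], Q = [[1, 3, 5, 8], [2, 4, 6], [7], [9]]

Insert each entry of the permutation into P by Schensted row insertion, recording in Q the position of each new cell.

Insert 4: appended to row 1. P = [[4]].
Insert 1: 1 bumps 4 from row 1; 4 starts row 2. P = [[1], [4]].
Insert 5: appended to row 1. P = [[1, 5], [4]].
Insert 3: 3 bumps 5 from row 1; 5 appends to row 2. P = [[1, 3], [4, 5]].
Insert 8: appended to row 1. P = [[1, 3, 8], [4, 5]].
Insert 7: 7 bumps 8 from row 1; 8 appends to row 2. P = [[1, 3, 7], [4, 5, 8]].
Insert 6: 6 bumps 7 from row 1; 7 bumps 8 from row 2; 8 starts row 3. P = [[1, 3, 6], [4, 5, 7], [8]].
Insert 9: appended to row 1. P = [[1, 3, 6, 9], [4, 5, 7], [8]].
Insert 2: 2 bumps 3 from row 1; 3 bumps 4 from row 2; 4 bumps 8 from row 3; 8 starts row 4. P = [[1, 2, 6, 9], [3, 5, 7], [4], [8]].

So P = [[1, 2, 6, 9], [3, 5, 7], [4], [8]], Q = [[1, 3, 5, 8], [2, 4, 6], [7], [9]].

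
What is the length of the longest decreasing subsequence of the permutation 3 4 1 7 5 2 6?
3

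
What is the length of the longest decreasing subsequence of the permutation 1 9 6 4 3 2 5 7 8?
5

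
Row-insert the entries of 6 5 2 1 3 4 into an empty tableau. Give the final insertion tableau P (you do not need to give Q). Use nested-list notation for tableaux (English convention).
Insert 6: appended to row 1. P = [[6]].
Insert 5: 5 bumps 6 from row 1; 6 starts row 2. P = [[5], [6]].
Insert 2: 2 bumps 5 from row 1; 5 bumps 6 from row 2; 6 starts row 3. P = [[2], [5], [6]].
Insert 1: 1 bumps 2 from row 1; 2 bumps 5 from row 2; 5 bumps 6 from row 3; 6 starts row 4. P = [[1], [2], [5], [6]].
Insert 3: appended to row 1. P = [[1, 3], [2], [5], [6]].
Insert 4: appended to row 1. P = [[1, 3, 4], [2], [5], [6]].

So P = [[1, 3, 4], [2], [5], [6]].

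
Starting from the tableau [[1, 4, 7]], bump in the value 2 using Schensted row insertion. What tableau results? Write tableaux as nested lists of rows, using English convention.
[[1, 2, 7], [4]]

In row 1, 2 replaces 4 (the leftmost entry greater than 2); 4 is bumped to row 2. 4 starts a new row 2. The new tableau is [[1, 2, 7], [4]].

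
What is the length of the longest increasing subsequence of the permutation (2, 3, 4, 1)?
3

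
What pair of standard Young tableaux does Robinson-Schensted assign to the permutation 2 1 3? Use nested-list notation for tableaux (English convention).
P = [[1, 3], [2]], Q = [[1, 3], [2]]

Insert each entry of the permutation into P by Schensted row insertion, recording in Q the position of each new cell.

After inserting 2: P = [[2]].
After inserting 1: P = [[1], [2]].
After inserting 3: P = [[1, 3], [2]].

So P = [[1, 3], [2]], Q = [[1, 3], [2]].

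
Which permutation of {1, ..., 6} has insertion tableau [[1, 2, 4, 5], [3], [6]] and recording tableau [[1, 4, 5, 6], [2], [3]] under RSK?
6 3 1 2 4 5

Reverse RSK: for i = n, n-1, ..., 1, locate i in Q, remove the corresponding corner cell from P, and reverse-bump its entry up through P; the value ejected from row 1 is w(i).

So w = 6 3 1 2 4 5.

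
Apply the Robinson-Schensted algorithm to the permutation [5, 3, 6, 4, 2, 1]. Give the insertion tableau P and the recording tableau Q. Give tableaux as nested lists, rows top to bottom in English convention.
P = [[1, 4], [2, 6], [3], [5]], Q = [[1, 3], [2, 4], [5], [6]]

Insert each entry of the permutation into P by Schensted row insertion, recording in Q the position of each new cell.

Insert 5: appended to row 1. P = [[5]].
Insert 3: 3 bumps 5 from row 1; 5 starts row 2. P = [[3], [5]].
Insert 6: appended to row 1. P = [[3, 6], [5]].
Insert 4: 4 bumps 6 from row 1; 6 appends to row 2. P = [[3, 4], [5, 6]].
Insert 2: 2 bumps 3 from row 1; 3 bumps 5 from row 2; 5 starts row 3. P = [[2, 4], [3, 6], [5]].
Insert 1: 1 bumps 2 from row 1; 2 bumps 3 from row 2; 3 bumps 5 from row 3; 5 starts row 4. P = [[1, 4], [2, 6], [3], [5]].

So P = [[1, 4], [2, 6], [3], [5]], Q = [[1, 3], [2, 4], [5], [6]].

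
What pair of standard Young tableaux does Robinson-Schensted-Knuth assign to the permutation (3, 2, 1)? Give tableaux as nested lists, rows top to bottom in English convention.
P = [[1], [2], [3]], Q = [[1], [2], [3]]

Insert each entry of the permutation into P by Schensted row insertion, recording in Q the position of each new cell.

Insert 3: appended to row 1. P = [[3]], Q = [[1]].
Insert 2: 2 bumps 3 from row 1; 3 starts row 2. P = [[2], [3]], Q = [[1], [2]].
Insert 1: 1 bumps 2 from row 1; 2 bumps 3 from row 2; 3 starts row 3. P = [[1], [2], [3]], Q = [[1], [2], [3]].

So P = [[1], [2], [3]], Q = [[1], [2], [3]].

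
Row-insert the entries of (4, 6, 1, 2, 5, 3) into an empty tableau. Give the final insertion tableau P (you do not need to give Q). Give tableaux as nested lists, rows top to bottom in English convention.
P = [[1, 2, 3], [4, 5], [6]]

Insert 4: appended to row 1. P = [[4]].
Insert 6: appended to row 1. P = [[4, 6]].
Insert 1: 1 bumps 4 from row 1; 4 starts row 2. P = [[1, 6], [4]].
Insert 2: 2 bumps 6 from row 1; 6 appends to row 2. P = [[1, 2], [4, 6]].
Insert 5: appended to row 1. P = [[1, 2, 5], [4, 6]].
Insert 3: 3 bumps 5 from row 1; 5 bumps 6 from row 2; 6 starts row 3. P = [[1, 2, 3], [4, 5], [6]].

So P = [[1, 2, 3], [4, 5], [6]].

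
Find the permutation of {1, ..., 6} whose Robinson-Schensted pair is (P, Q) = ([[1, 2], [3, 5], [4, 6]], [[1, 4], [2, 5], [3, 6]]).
4 3 1 6 5 2

Reverse RSK: for i = n, n-1, ..., 1, locate i in Q, remove the corresponding corner cell from P, and reverse-bump its entry up through P; the value ejected from row 1 is w(i).

So w = 4 3 1 6 5 2.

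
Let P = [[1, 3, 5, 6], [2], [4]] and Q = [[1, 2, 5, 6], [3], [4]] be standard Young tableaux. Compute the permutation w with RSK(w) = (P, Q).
Reverse RSK: for i = n, n-1, ..., 1, locate i in Q, remove the corresponding corner cell from P, and reverse-bump its entry up through P; the value ejected from row 1 is w(i).

So w = 2 4 3 1 5 6.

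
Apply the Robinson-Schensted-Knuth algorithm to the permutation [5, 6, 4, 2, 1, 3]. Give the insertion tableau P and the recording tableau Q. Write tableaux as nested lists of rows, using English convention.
P = [[1, 3], [2, 6], [4], [5]], Q = [[1, 2], [3, 6], [4], [5]]

Insert each entry of the permutation into P by Schensted row insertion, recording in Q the position of each new cell.

After inserting 5: P = [[5]].
After inserting 6: P = [[5, 6]].
After inserting 4: P = [[4, 6], [5]].
After inserting 2: P = [[2, 6], [4], [5]].
After inserting 1: P = [[1, 6], [2], [4], [5]].
After inserting 3: P = [[1, 3], [2, 6], [4], [5]].

So P = [[1, 3], [2, 6], [4], [5]], Q = [[1, 2], [3, 6], [4], [5]].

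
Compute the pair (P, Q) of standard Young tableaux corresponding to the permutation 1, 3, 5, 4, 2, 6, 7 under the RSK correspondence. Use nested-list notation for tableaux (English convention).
P = [[1, 2, 4, 6, 7], [3], [5]], Q = [[1, 2, 3, 6, 7], [4], [5]]

Insert each entry of the permutation into P by Schensted row insertion, recording in Q the position of each new cell.

Insert 1: appended to row 1. P = [[1]], Q = [[1]].
Insert 3: appended to row 1. P = [[1, 3]], Q = [[1, 2]].
Insert 5: appended to row 1. P = [[1, 3, 5]], Q = [[1, 2, 3]].
Insert 4: 4 bumps 5 from row 1; 5 starts row 2. P = [[1, 3, 4], [5]], Q = [[1, 2, 3], [4]].
Insert 2: 2 bumps 3 from row 1; 3 bumps 5 from row 2; 5 starts row 3. P = [[1, 2, 4], [3], [5]], Q = [[1, 2, 3], [4], [5]].
Insert 6: appended to row 1. P = [[1, 2, 4, 6], [3], [5]], Q = [[1, 2, 3, 6], [4], [5]].
Insert 7: appended to row 1. P = [[1, 2, 4, 6, 7], [3], [5]], Q = [[1, 2, 3, 6, 7], [4], [5]].

So P = [[1, 2, 4, 6, 7], [3], [5]], Q = [[1, 2, 3, 6, 7], [4], [5]].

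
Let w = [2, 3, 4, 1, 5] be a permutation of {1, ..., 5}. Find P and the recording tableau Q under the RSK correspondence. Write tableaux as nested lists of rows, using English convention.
P = [[1, 3, 4, 5], [2]], Q = [[1, 2, 3, 5], [4]]

Insert each entry of the permutation into P by Schensted row insertion, recording in Q the position of each new cell.

Insert 2: appended to row 1. P = [[2]], Q = [[1]].
Insert 3: appended to row 1. P = [[2, 3]], Q = [[1, 2]].
Insert 4: appended to row 1. P = [[2, 3, 4]], Q = [[1, 2, 3]].
Insert 1: 1 bumps 2 from row 1; 2 starts row 2. P = [[1, 3, 4], [2]], Q = [[1, 2, 3], [4]].
Insert 5: appended to row 1. P = [[1, 3, 4, 5], [2]], Q = [[1, 2, 3, 5], [4]].

So P = [[1, 3, 4, 5], [2]], Q = [[1, 2, 3, 5], [4]].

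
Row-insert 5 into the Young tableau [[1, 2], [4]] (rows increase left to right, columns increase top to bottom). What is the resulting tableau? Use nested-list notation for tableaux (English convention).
5 is larger than every entry of row 1, so it is appended to row 1. The new tableau is [[1, 2, 5], [4]].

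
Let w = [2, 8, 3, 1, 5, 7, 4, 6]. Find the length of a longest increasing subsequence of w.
4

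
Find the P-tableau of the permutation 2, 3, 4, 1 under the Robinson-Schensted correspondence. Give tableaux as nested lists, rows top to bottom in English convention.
Insert 2: appended to row 1. P = [[2]].
Insert 3: appended to row 1. P = [[2, 3]].
Insert 4: appended to row 1. P = [[2, 3, 4]].
Insert 1: 1 bumps 2 from row 1; 2 starts row 2. P = [[1, 3, 4], [2]].

So P = [[1, 3, 4], [2]].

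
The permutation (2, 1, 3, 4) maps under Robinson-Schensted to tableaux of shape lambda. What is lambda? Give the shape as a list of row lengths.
RSK row insertion gives P = [[1, 3, 4], [2]], which has shape [3, 1].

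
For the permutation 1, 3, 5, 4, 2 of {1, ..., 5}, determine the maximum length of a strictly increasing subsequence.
3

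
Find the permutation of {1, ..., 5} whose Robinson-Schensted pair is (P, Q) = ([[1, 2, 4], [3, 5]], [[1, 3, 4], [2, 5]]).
3 1 2 5 4

Reverse the RSK construction: for i from n down to 1, find the cell of Q containing i, remove the entry at that cell from P, and reverse-bump it up through P; the value ejected from row 1 is w(i).

Step i=5: Q has 5 at row 2, column 2; remove 5 from row 2 of P and reverse-bump: 5 enters row 1 and ejects 4. So w(5) = 4. P is now [[1, 2, 5], [3]].
Step i=4: Q has 4 at row 1, column 3; remove that cell from P, ejecting 5. So w(4) = 5. P is now [[1, 2], [3]].
Step i=3: Q has 3 at row 1, column 2; remove that cell from P, ejecting 2. So w(3) = 2. P is now [[1], [3]].
Step i=2: Q has 2 at row 2, column 1; remove 3 from row 2 of P and reverse-bump: 3 enters row 1 and ejects 1. So w(2) = 1. P is now [[3]].
Step i=1: Q has 1 at row 1, column 1; remove that cell from P, ejecting 3. So w(1) = 3. P is now [].

So w = 3 1 2 5 4.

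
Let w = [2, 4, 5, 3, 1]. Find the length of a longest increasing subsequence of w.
3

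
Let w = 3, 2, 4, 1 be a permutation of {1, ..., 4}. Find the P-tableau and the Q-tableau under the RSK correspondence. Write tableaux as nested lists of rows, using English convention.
Insert each entry of the permutation into P by Schensted row insertion, recording in Q the position of each new cell.

Insert 3: appended to row 1. P = [[3]], Q = [[1]].
Insert 2: 2 bumps 3 from row 1; 3 starts row 2. P = [[2], [3]], Q = [[1], [2]].
Insert 4: appended to row 1. P = [[2, 4], [3]], Q = [[1, 3], [2]].
Insert 1: 1 bumps 2 from row 1; 2 bumps 3 from row 2; 3 starts row 3. P = [[1, 4], [2], [3]], Q = [[1, 3], [2], [4]].

So P = [[1, 4], [2], [3]], Q = [[1, 3], [2], [4]].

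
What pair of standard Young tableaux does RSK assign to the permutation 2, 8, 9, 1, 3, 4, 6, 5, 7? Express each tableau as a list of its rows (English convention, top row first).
P = [[1, 3, 4, 5, 7], [2, 6, 9], [8]], Q = [[1, 2, 3, 7, 9], [4, 5, 6], [8]]

Insert each entry of the permutation into P by Schensted row insertion, recording in Q the position of each new cell.

Insert 2: appended to row 1. P = [[2]], Q = [[1]].
Insert 8: appended to row 1. P = [[2, 8]], Q = [[1, 2]].
Insert 9: appended to row 1. P = [[2, 8, 9]], Q = [[1, 2, 3]].
Insert 1: 1 bumps 2 from row 1; 2 starts row 2. P = [[1, 8, 9], [2]], Q = [[1, 2, 3], [4]].
Insert 3: 3 bumps 8 from row 1; 8 appends to row 2. P = [[1, 3, 9], [2, 8]], Q = [[1, 2, 3], [4, 5]].
Insert 4: 4 bumps 9 from row 1; 9 appends to row 2. P = [[1, 3, 4], [2, 8, 9]], Q = [[1, 2, 3], [4, 5, 6]].
Insert 6: appended to row 1. P = [[1, 3, 4, 6], [2, 8, 9]], Q = [[1, 2, 3, 7], [4, 5, 6]].
Insert 5: 5 bumps 6 from row 1; 6 bumps 8 from row 2; 8 starts row 3. P = [[1, 3, 4, 5], [2, 6, 9], [8]], Q = [[1, 2, 3, 7], [4, 5, 6], [8]].
Insert 7: appended to row 1. P = [[1, 3, 4, 5, 7], [2, 6, 9], [8]], Q = [[1, 2, 3, 7, 9], [4, 5, 6], [8]].

So P = [[1, 3, 4, 5, 7], [2, 6, 9], [8]], Q = [[1, 2, 3, 7, 9], [4, 5, 6], [8]].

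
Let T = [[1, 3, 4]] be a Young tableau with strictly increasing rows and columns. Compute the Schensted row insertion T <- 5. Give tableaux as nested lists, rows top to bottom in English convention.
[[1, 3, 4, 5]]

5 is larger than every entry of row 1, so it is appended to row 1. The new tableau is [[1, 3, 4, 5]].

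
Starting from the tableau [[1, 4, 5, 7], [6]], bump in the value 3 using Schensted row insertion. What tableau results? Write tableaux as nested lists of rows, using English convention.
In row 1, 3 replaces 4 (the leftmost entry greater than 3); 4 is bumped to row 2. In row 2, 4 replaces 6 (the leftmost entry greater than 4); 6 is bumped to row 3. 6 starts a new row 3. The new tableau is [[1, 3, 5, 7], [4], [6]].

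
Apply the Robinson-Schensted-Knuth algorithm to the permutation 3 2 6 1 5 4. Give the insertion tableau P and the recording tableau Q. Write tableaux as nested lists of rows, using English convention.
P = [[1, 4], [2, 5], [3, 6]], Q = [[1, 3], [2, 5], [4, 6]]

Insert each entry of the permutation into P by Schensted row insertion, recording in Q the position of each new cell.

Insert 3: appended to row 1. P = [[3]].
Insert 2: 2 bumps 3 from row 1; 3 starts row 2. P = [[2], [3]].
Insert 6: appended to row 1. P = [[2, 6], [3]].
Insert 1: 1 bumps 2 from row 1; 2 bumps 3 from row 2; 3 starts row 3. P = [[1, 6], [2], [3]].
Insert 5: 5 bumps 6 from row 1; 6 appends to row 2. P = [[1, 5], [2, 6], [3]].
Insert 4: 4 bumps 5 from row 1; 5 bumps 6 from row 2; 6 appends to row 3. P = [[1, 4], [2, 5], [3, 6]].

So P = [[1, 4], [2, 5], [3, 6]], Q = [[1, 3], [2, 5], [4, 6]].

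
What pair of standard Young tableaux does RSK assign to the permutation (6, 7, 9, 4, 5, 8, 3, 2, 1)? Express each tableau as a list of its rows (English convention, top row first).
P = [[1, 5, 8], [2, 7, 9], [3], [4], [6]], Q = [[1, 2, 3], [4, 5, 6], [7], [8], [9]]

Insert each entry of the permutation into P by Schensted row insertion, recording in Q the position of each new cell.

After inserting 6: P = [[6]].
After inserting 7: P = [[6, 7]].
After inserting 9: P = [[6, 7, 9]].
After inserting 4: P = [[4, 7, 9], [6]].
After inserting 5: P = [[4, 5, 9], [6, 7]].
After inserting 8: P = [[4, 5, 8], [6, 7, 9]].
After inserting 3: P = [[3, 5, 8], [4, 7, 9], [6]].
After inserting 2: P = [[2, 5, 8], [3, 7, 9], [4], [6]].
After inserting 1: P = [[1, 5, 8], [2, 7, 9], [3], [4], [6]].

So P = [[1, 5, 8], [2, 7, 9], [3], [4], [6]], Q = [[1, 2, 3], [4, 5, 6], [7], [8], [9]].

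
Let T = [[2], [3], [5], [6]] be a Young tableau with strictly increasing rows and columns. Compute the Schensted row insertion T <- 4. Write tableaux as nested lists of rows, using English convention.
[[2, 4], [3], [5], [6]]

4 is larger than every entry of row 1, so it is appended to row 1. The new tableau is [[2, 4], [3], [5], [6]].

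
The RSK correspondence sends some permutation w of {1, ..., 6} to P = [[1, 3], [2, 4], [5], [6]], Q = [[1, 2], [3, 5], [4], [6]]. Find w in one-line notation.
Reverse the RSK construction: for i from n down to 1, find the cell of Q containing i, remove the entry at that cell from P, and reverse-bump it up through P; the value ejected from row 1 is w(i).

Step i=6: Q has 6 at row 4, column 1; remove 6 from row 4 of P and reverse-bump: 6 enters row 3 and ejects 5; 5 enters row 2 and ejects 4; 4 enters row 1 and ejects 3. So w(6) = 3. P is now [[1, 4], [2, 5], [6]].
Step i=5: Q has 5 at row 2, column 2; remove 5 from row 2 of P and reverse-bump: 5 enters row 1 and ejects 4. So w(5) = 4. P is now [[1, 5], [2], [6]].
Step i=4: Q has 4 at row 3, column 1; remove 6 from row 3 of P and reverse-bump: 6 enters row 2 and ejects 2; 2 enters row 1 and ejects 1. So w(4) = 1. P is now [[2, 5], [6]].
Step i=3: Q has 3 at row 2, column 1; remove 6 from row 2 of P and reverse-bump: 6 enters row 1 and ejects 5. So w(3) = 5. P is now [[2, 6]].
Step i=2: Q has 2 at row 1, column 2; remove that cell from P, ejecting 6. So w(2) = 6. P is now [[2]].
Step i=1: Q has 1 at row 1, column 1; remove that cell from P, ejecting 2. So w(1) = 2. P is now [].

So w = 2 6 5 1 4 3.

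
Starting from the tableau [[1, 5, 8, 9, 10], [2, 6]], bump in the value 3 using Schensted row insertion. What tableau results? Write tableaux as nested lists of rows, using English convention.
In row 1, 3 replaces 5 (the leftmost entry greater than 3); 5 is bumped to row 2. In row 2, 5 replaces 6 (the leftmost entry greater than 5); 6 is bumped to row 3. 6 starts a new row 3. The new tableau is [[1, 3, 8, 9, 10], [2, 5], [6]].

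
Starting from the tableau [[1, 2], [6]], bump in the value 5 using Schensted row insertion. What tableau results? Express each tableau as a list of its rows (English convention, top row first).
[[1, 2, 5], [6]]

5 is larger than every entry of row 1, so it is appended to row 1. The new tableau is [[1, 2, 5], [6]].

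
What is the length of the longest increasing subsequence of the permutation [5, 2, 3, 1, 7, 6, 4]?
3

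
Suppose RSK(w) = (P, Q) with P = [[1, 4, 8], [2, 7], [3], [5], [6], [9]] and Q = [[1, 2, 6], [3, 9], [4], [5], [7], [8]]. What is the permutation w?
Reverse the RSK construction: for i from n down to 1, find the cell of Q containing i, remove the entry at that cell from P, and reverse-bump it up through P; the value ejected from row 1 is w(i).

Step i=9: Q has 9 at row 2, column 2; remove 7 from row 2 of P and reverse-bump: 7 enters row 1 and ejects 4. So w(9) = 4. P is now [[1, 7, 8], [2], [3], [5], [6], [9]].
Step i=8: Q has 8 at row 6, column 1; remove 9 from row 6 of P and reverse-bump: 9 enters row 5 and ejects 6; 6 enters row 4 and ejects 5; 5 enters row 3 and ejects 3; 3 enters row 2 and ejects 2; 2 enters row 1 and ejects 1. So w(8) = 1. P is now [[2, 7, 8], [3], [5], [6], [9]].
Step i=7: Q has 7 at row 5, column 1; remove 9 from row 5 of P and reverse-bump: 9 enters row 4 and ejects 6; 6 enters row 3 and ejects 5; 5 enters row 2 and ejects 3; 3 enters row 1 and ejects 2. So w(7) = 2. P is now [[3, 7, 8], [5], [6], [9]].
Step i=6: Q has 6 at row 1, column 3; remove that cell from P, ejecting 8. So w(6) = 8. P is now [[3, 7], [5], [6], [9]].
Step i=5: Q has 5 at row 4, column 1; remove 9 from row 4 of P and reverse-bump: 9 enters row 3 and ejects 6; 6 enters row 2 and ejects 5; 5 enters row 1 and ejects 3. So w(5) = 3. P is now [[5, 7], [6], [9]].
Step i=4: Q has 4 at row 3, column 1; remove 9 from row 3 of P and reverse-bump: 9 enters row 2 and ejects 6; 6 enters row 1 and ejects 5. So w(4) = 5. P is now [[6, 7], [9]].
Step i=3: Q has 3 at row 2, column 1; remove 9 from row 2 of P and reverse-bump: 9 enters row 1 and ejects 7. So w(3) = 7. P is now [[6, 9]].
Step i=2: Q has 2 at row 1, column 2; remove that cell from P, ejecting 9. So w(2) = 9. P is now [[6]].
Step i=1: Q has 1 at row 1, column 1; remove that cell from P, ejecting 6. So w(1) = 6. P is now [].

So w = 6 9 7 5 3 8 2 1 4.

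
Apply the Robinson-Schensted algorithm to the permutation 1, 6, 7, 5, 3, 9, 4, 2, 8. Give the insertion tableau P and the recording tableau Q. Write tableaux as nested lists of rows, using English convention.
Insert each entry of the permutation into P by Schensted row insertion, recording in Q the position of each new cell.

Insert 1: appended to row 1. P = [[1]].
Insert 6: appended to row 1. P = [[1, 6]].
Insert 7: appended to row 1. P = [[1, 6, 7]].
Insert 5: 5 bumps 6 from row 1; 6 starts row 2. P = [[1, 5, 7], [6]].
Insert 3: 3 bumps 5 from row 1; 5 bumps 6 from row 2; 6 starts row 3. P = [[1, 3, 7], [5], [6]].
Insert 9: appended to row 1. P = [[1, 3, 7, 9], [5], [6]].
Insert 4: 4 bumps 7 from row 1; 7 appends to row 2. P = [[1, 3, 4, 9], [5, 7], [6]].
Insert 2: 2 bumps 3 from row 1; 3 bumps 5 from row 2; 5 bumps 6 from row 3; 6 starts row 4. P = [[1, 2, 4, 9], [3, 7], [5], [6]].
Insert 8: 8 bumps 9 from row 1; 9 appends to row 2. P = [[1, 2, 4, 8], [3, 7, 9], [5], [6]].

So P = [[1, 2, 4, 8], [3, 7, 9], [5], [6]], Q = [[1, 2, 3, 6], [4, 7, 9], [5], [8]].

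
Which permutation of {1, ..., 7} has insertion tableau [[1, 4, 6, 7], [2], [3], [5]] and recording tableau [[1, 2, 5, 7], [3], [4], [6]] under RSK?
3 5 4 2 6 1 7

Reverse RSK: for i = n, n-1, ..., 1, locate i in Q, remove the corresponding corner cell from P, and reverse-bump its entry up through P; the value ejected from row 1 is w(i).

So w = 3 5 4 2 6 1 7.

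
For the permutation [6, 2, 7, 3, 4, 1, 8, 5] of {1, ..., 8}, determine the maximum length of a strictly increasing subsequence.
4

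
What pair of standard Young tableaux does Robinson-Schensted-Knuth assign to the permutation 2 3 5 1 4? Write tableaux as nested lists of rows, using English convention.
Insert each entry of the permutation into P by Schensted row insertion, recording in Q the position of each new cell.

Insert 2: appended to row 1. P = [[2]].
Insert 3: appended to row 1. P = [[2, 3]].
Insert 5: appended to row 1. P = [[2, 3, 5]].
Insert 1: 1 bumps 2 from row 1; 2 starts row 2. P = [[1, 3, 5], [2]].
Insert 4: 4 bumps 5 from row 1; 5 appends to row 2. P = [[1, 3, 4], [2, 5]].

So P = [[1, 3, 4], [2, 5]], Q = [[1, 2, 3], [4, 5]].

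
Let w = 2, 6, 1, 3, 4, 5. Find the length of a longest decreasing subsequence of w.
2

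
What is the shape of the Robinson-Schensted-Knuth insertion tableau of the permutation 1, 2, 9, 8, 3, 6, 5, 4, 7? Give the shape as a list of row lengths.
[5, 1, 1, 1, 1]

Row-insert each entry into an empty tableau.

After inserting 1: P = [[1]].
After inserting 2: P = [[1, 2]].
After inserting 9: P = [[1, 2, 9]].
After inserting 8: P = [[1, 2, 8], [9]].
After inserting 3: P = [[1, 2, 3], [8], [9]].
After inserting 6: P = [[1, 2, 3, 6], [8], [9]].
After inserting 5: P = [[1, 2, 3, 5], [6], [8], [9]].
After inserting 4: P = [[1, 2, 3, 4], [5], [6], [8], [9]].
After inserting 7: P = [[1, 2, 3, 4, 7], [5], [6], [8], [9]].

The final insertion tableau P = [[1, 2, 3, 4, 7], [5], [6], [8], [9]] has shape [5, 1, 1, 1, 1].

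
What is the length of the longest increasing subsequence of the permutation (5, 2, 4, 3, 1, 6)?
3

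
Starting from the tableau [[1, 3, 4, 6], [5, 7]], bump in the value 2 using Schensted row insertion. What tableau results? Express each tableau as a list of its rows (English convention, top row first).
In row 1, 2 replaces 3 (the leftmost entry greater than 2); 3 is bumped to row 2. In row 2, 3 replaces 5 (the leftmost entry greater than 3); 5 is bumped to row 3. 5 starts a new row 3. The new tableau is [[1, 2, 4, 6], [3, 7], [5]].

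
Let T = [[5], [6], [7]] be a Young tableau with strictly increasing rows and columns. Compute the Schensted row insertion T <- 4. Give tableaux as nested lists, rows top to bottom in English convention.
[[4], [5], [6], [7]]

In row 1, 4 replaces 5 (the leftmost entry greater than 4); 5 is bumped to row 2. In row 2, 5 replaces 6 (the leftmost entry greater than 5); 6 is bumped to row 3. In row 3, 6 replaces 7 (the leftmost entry greater than 6); 7 is bumped to row 4. 7 starts a new row 4. The new tableau is [[4], [5], [6], [7]].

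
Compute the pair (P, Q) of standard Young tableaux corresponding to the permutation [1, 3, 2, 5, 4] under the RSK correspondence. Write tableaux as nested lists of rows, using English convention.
Insert each entry of the permutation into P by Schensted row insertion, recording in Q the position of each new cell.

Insert 1: appended to row 1. P = [[1]].
Insert 3: appended to row 1. P = [[1, 3]].
Insert 2: 2 bumps 3 from row 1; 3 starts row 2. P = [[1, 2], [3]].
Insert 5: appended to row 1. P = [[1, 2, 5], [3]].
Insert 4: 4 bumps 5 from row 1; 5 appends to row 2. P = [[1, 2, 4], [3, 5]].

So P = [[1, 2, 4], [3, 5]], Q = [[1, 2, 4], [3, 5]].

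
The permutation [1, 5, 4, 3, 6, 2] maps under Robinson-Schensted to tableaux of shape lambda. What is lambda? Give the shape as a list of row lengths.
[3, 1, 1, 1]

Row-insert each entry into an empty tableau.

After inserting 1: P = [[1]].
After inserting 5: P = [[1, 5]].
After inserting 4: P = [[1, 4], [5]].
After inserting 3: P = [[1, 3], [4], [5]].
After inserting 6: P = [[1, 3, 6], [4], [5]].
After inserting 2: P = [[1, 2, 6], [3], [4], [5]].

The final insertion tableau P = [[1, 2, 6], [3], [4], [5]] has shape [3, 1, 1, 1].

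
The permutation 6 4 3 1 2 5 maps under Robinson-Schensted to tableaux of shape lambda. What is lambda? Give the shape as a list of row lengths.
[3, 1, 1, 1]

Row-insert each entry into an empty tableau.

After inserting 6: P = [[6]].
After inserting 4: P = [[4], [6]].
After inserting 3: P = [[3], [4], [6]].
After inserting 1: P = [[1], [3], [4], [6]].
After inserting 2: P = [[1, 2], [3], [4], [6]].
After inserting 5: P = [[1, 2, 5], [3], [4], [6]].

The final insertion tableau P = [[1, 2, 5], [3], [4], [6]] has shape [3, 1, 1, 1].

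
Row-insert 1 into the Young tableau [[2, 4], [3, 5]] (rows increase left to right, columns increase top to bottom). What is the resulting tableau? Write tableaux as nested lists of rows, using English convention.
[[1, 4], [2, 5], [3]]

In row 1, 1 replaces 2 (the leftmost entry greater than 1); 2 is bumped to row 2. In row 2, 2 replaces 3 (the leftmost entry greater than 2); 3 is bumped to row 3. 3 starts a new row 3. The new tableau is [[1, 4], [2, 5], [3]].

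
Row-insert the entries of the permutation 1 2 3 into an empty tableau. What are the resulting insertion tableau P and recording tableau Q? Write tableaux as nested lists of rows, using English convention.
Insert each entry of the permutation into P by Schensted row insertion, recording in Q the position of each new cell.

Insert 1: appended to row 1. P = [[1]].
Insert 2: appended to row 1. P = [[1, 2]].
Insert 3: appended to row 1. P = [[1, 2, 3]].

So P = [[1, 2, 3]], Q = [[1, 2, 3]].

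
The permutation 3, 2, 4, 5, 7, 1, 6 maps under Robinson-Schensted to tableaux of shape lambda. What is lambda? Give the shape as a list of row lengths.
[4, 2, 1]

Row-insert each entry into an empty tableau.

After inserting 3: P = [[3]].
After inserting 2: P = [[2], [3]].
After inserting 4: P = [[2, 4], [3]].
After inserting 5: P = [[2, 4, 5], [3]].
After inserting 7: P = [[2, 4, 5, 7], [3]].
After inserting 1: P = [[1, 4, 5, 7], [2], [3]].
After inserting 6: P = [[1, 4, 5, 6], [2, 7], [3]].

The final insertion tableau P = [[1, 4, 5, 6], [2, 7], [3]] has shape [4, 2, 1].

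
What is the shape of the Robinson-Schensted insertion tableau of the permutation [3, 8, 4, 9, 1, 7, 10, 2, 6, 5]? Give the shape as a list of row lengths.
Row-insert each entry into an empty tableau.

After inserting 3: P = [[3]].
After inserting 8: P = [[3, 8]].
After inserting 4: P = [[3, 4], [8]].
After inserting 9: P = [[3, 4, 9], [8]].
After inserting 1: P = [[1, 4, 9], [3], [8]].
After inserting 7: P = [[1, 4, 7], [3, 9], [8]].
After inserting 10: P = [[1, 4, 7, 10], [3, 9], [8]].
After inserting 2: P = [[1, 2, 7, 10], [3, 4], [8, 9]].
After inserting 6: P = [[1, 2, 6, 10], [3, 4, 7], [8, 9]].
After inserting 5: P = [[1, 2, 5, 10], [3, 4, 6], [7, 9], [8]].

The final insertion tableau P = [[1, 2, 5, 10], [3, 4, 6], [7, 9], [8]] has shape [4, 3, 2, 1].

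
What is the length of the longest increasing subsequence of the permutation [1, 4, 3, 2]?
2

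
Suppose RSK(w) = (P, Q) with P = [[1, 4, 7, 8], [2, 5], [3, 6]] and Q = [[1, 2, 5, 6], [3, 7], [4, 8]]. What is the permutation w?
Reverse RSK: for i = n, n-1, ..., 1, locate i in Q, remove the corresponding corner cell from P, and reverse-bump its entry up through P; the value ejected from row 1 is w(i).

So w = 3 6 2 1 7 8 5 4.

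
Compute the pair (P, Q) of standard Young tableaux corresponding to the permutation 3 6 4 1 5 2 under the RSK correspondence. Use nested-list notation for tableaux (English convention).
P = [[1, 2, 5], [3, 4], [6]], Q = [[1, 2, 5], [3, 6], [4]]

Insert each entry of the permutation into P by Schensted row insertion, recording in Q the position of each new cell.

Insert 3: appended to row 1. P = [[3]], Q = [[1]].
Insert 6: appended to row 1. P = [[3, 6]], Q = [[1, 2]].
Insert 4: 4 bumps 6 from row 1; 6 starts row 2. P = [[3, 4], [6]], Q = [[1, 2], [3]].
Insert 1: 1 bumps 3 from row 1; 3 bumps 6 from row 2; 6 starts row 3. P = [[1, 4], [3], [6]], Q = [[1, 2], [3], [4]].
Insert 5: appended to row 1. P = [[1, 4, 5], [3], [6]], Q = [[1, 2, 5], [3], [4]].
Insert 2: 2 bumps 4 from row 1; 4 appends to row 2. P = [[1, 2, 5], [3, 4], [6]], Q = [[1, 2, 5], [3, 6], [4]].

So P = [[1, 2, 5], [3, 4], [6]], Q = [[1, 2, 5], [3, 6], [4]].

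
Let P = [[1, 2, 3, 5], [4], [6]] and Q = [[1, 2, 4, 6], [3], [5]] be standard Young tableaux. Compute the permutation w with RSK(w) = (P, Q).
1 6 2 4 3 5

Reverse RSK: for i = n, n-1, ..., 1, locate i in Q, remove the corresponding corner cell from P, and reverse-bump its entry up through P; the value ejected from row 1 is w(i).

So w = 1 6 2 4 3 5.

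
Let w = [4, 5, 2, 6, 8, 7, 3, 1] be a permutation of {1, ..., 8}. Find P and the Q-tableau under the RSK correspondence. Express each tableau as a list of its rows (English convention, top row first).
Insert each entry of the permutation into P by Schensted row insertion, recording in Q the position of each new cell.

Insert 4: appended to row 1. P = [[4]], Q = [[1]].
Insert 5: appended to row 1. P = [[4, 5]], Q = [[1, 2]].
Insert 2: 2 bumps 4 from row 1; 4 starts row 2. P = [[2, 5], [4]], Q = [[1, 2], [3]].
Insert 6: appended to row 1. P = [[2, 5, 6], [4]], Q = [[1, 2, 4], [3]].
Insert 8: appended to row 1. P = [[2, 5, 6, 8], [4]], Q = [[1, 2, 4, 5], [3]].
Insert 7: 7 bumps 8 from row 1; 8 appends to row 2. P = [[2, 5, 6, 7], [4, 8]], Q = [[1, 2, 4, 5], [3, 6]].
Insert 3: 3 bumps 5 from row 1; 5 bumps 8 from row 2; 8 starts row 3. P = [[2, 3, 6, 7], [4, 5], [8]], Q = [[1, 2, 4, 5], [3, 6], [7]].
Insert 1: 1 bumps 2 from row 1; 2 bumps 4 from row 2; 4 bumps 8 from row 3; 8 starts row 4. P = [[1, 3, 6, 7], [2, 5], [4], [8]], Q = [[1, 2, 4, 5], [3, 6], [7], [8]].

So P = [[1, 3, 6, 7], [2, 5], [4], [8]], Q = [[1, 2, 4, 5], [3, 6], [7], [8]].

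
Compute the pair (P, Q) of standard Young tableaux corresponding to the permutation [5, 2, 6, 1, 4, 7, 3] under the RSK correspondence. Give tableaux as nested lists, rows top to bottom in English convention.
P = [[1, 3, 7], [2, 4], [5, 6]], Q = [[1, 3, 6], [2, 5], [4, 7]]

Insert each entry of the permutation into P by Schensted row insertion, recording in Q the position of each new cell.

Insert 5: appended to row 1. P = [[5]].
Insert 2: 2 bumps 5 from row 1; 5 starts row 2. P = [[2], [5]].
Insert 6: appended to row 1. P = [[2, 6], [5]].
Insert 1: 1 bumps 2 from row 1; 2 bumps 5 from row 2; 5 starts row 3. P = [[1, 6], [2], [5]].
Insert 4: 4 bumps 6 from row 1; 6 appends to row 2. P = [[1, 4], [2, 6], [5]].
Insert 7: appended to row 1. P = [[1, 4, 7], [2, 6], [5]].
Insert 3: 3 bumps 4 from row 1; 4 bumps 6 from row 2; 6 appends to row 3. P = [[1, 3, 7], [2, 4], [5, 6]].

So P = [[1, 3, 7], [2, 4], [5, 6]], Q = [[1, 3, 6], [2, 5], [4, 7]].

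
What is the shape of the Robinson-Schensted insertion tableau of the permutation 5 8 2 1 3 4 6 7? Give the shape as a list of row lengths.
[5, 2, 1]

Row-insert each entry into an empty tableau.

After inserting 5: P = [[5]].
After inserting 8: P = [[5, 8]].
After inserting 2: P = [[2, 8], [5]].
After inserting 1: P = [[1, 8], [2], [5]].
After inserting 3: P = [[1, 3], [2, 8], [5]].
After inserting 4: P = [[1, 3, 4], [2, 8], [5]].
After inserting 6: P = [[1, 3, 4, 6], [2, 8], [5]].
After inserting 7: P = [[1, 3, 4, 6, 7], [2, 8], [5]].

The final insertion tableau P = [[1, 3, 4, 6, 7], [2, 8], [5]] has shape [5, 2, 1].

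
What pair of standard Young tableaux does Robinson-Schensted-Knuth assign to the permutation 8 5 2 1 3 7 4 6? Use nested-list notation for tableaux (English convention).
P = [[1, 3, 4, 6], [2, 7], [5], [8]], Q = [[1, 5, 6, 8], [2, 7], [3], [4]]

Insert each entry of the permutation into P by Schensted row insertion, recording in Q the position of each new cell.

After inserting 8: P = [[8]].
After inserting 5: P = [[5], [8]].
After inserting 2: P = [[2], [5], [8]].
After inserting 1: P = [[1], [2], [5], [8]].
After inserting 3: P = [[1, 3], [2], [5], [8]].
After inserting 7: P = [[1, 3, 7], [2], [5], [8]].
After inserting 4: P = [[1, 3, 4], [2, 7], [5], [8]].
After inserting 6: P = [[1, 3, 4, 6], [2, 7], [5], [8]].

So P = [[1, 3, 4, 6], [2, 7], [5], [8]], Q = [[1, 5, 6, 8], [2, 7], [3], [4]].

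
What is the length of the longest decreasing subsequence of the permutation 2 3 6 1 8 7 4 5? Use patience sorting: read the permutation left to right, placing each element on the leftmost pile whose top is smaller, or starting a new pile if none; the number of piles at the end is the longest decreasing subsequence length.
3

2: new pile. tops = [2]
3: onto pile 1 (replacing 2). tops = [3]
6: onto pile 1 (replacing 3). tops = [6]
1: new pile. tops = [6, 1]
8: onto pile 1 (replacing 6). tops = [8, 1]
7: onto pile 2 (replacing 1). tops = [8, 7]
4: new pile. tops = [8, 7, 4]
5: onto pile 3 (replacing 4). tops = [8, 7, 5]

3 piles, so the longest decreasing subsequence has length 3.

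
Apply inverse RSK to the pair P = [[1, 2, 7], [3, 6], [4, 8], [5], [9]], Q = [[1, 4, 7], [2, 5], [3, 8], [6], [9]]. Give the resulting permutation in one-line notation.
9 5 4 8 6 1 7 3 2

Reverse the RSK construction: for i from n down to 1, find the cell of Q containing i, remove the entry at that cell from P, and reverse-bump it up through P; the value ejected from row 1 is w(i).

Step i=9: Q has 9 at row 5, column 1; remove 9 from row 5 of P and reverse-bump: 9 enters row 4 and ejects 5; 5 enters row 3 and ejects 4; 4 enters row 2 and ejects 3; 3 enters row 1 and ejects 2. So w(9) = 2. P is now [[1, 3, 7], [4, 6], [5, 8], [9]].
Step i=8: Q has 8 at row 3, column 2; remove 8 from row 3 of P and reverse-bump: 8 enters row 2 and ejects 6; 6 enters row 1 and ejects 3. So w(8) = 3. P is now [[1, 6, 7], [4, 8], [5], [9]].
Step i=7: Q has 7 at row 1, column 3; remove that cell from P, ejecting 7. So w(7) = 7. P is now [[1, 6], [4, 8], [5], [9]].
Step i=6: Q has 6 at row 4, column 1; remove 9 from row 4 of P and reverse-bump: 9 enters row 3 and ejects 5; 5 enters row 2 and ejects 4; 4 enters row 1 and ejects 1. So w(6) = 1. P is now [[4, 6], [5, 8], [9]].
Step i=5: Q has 5 at row 2, column 2; remove 8 from row 2 of P and reverse-bump: 8 enters row 1 and ejects 6. So w(5) = 6. P is now [[4, 8], [5], [9]].
Step i=4: Q has 4 at row 1, column 2; remove that cell from P, ejecting 8. So w(4) = 8. P is now [[4], [5], [9]].
Step i=3: Q has 3 at row 3, column 1; remove 9 from row 3 of P and reverse-bump: 9 enters row 2 and ejects 5; 5 enters row 1 and ejects 4. So w(3) = 4. P is now [[5], [9]].
Step i=2: Q has 2 at row 2, column 1; remove 9 from row 2 of P and reverse-bump: 9 enters row 1 and ejects 5. So w(2) = 5. P is now [[9]].
Step i=1: Q has 1 at row 1, column 1; remove that cell from P, ejecting 9. So w(1) = 9. P is now [].

So w = 9 5 4 8 6 1 7 3 2.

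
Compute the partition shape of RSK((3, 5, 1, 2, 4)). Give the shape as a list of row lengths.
[3, 2]

Row-insert each entry into an empty tableau.

After inserting 3: P = [[3]].
After inserting 5: P = [[3, 5]].
After inserting 1: P = [[1, 5], [3]].
After inserting 2: P = [[1, 2], [3, 5]].
After inserting 4: P = [[1, 2, 4], [3, 5]].

The final insertion tableau P = [[1, 2, 4], [3, 5]] has shape [3, 2].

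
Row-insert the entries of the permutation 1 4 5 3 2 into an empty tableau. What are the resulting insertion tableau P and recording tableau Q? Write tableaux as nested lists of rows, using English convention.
Insert each entry of the permutation into P by Schensted row insertion, recording in Q the position of each new cell.

Insert 1: appended to row 1. P = [[1]], Q = [[1]].
Insert 4: appended to row 1. P = [[1, 4]], Q = [[1, 2]].
Insert 5: appended to row 1. P = [[1, 4, 5]], Q = [[1, 2, 3]].
Insert 3: 3 bumps 4 from row 1; 4 starts row 2. P = [[1, 3, 5], [4]], Q = [[1, 2, 3], [4]].
Insert 2: 2 bumps 3 from row 1; 3 bumps 4 from row 2; 4 starts row 3. P = [[1, 2, 5], [3], [4]], Q = [[1, 2, 3], [4], [5]].

So P = [[1, 2, 5], [3], [4]], Q = [[1, 2, 3], [4], [5]].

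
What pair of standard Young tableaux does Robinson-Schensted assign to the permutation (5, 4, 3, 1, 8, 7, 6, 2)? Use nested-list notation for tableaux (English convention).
P = [[1, 2], [3, 6], [4, 7], [5, 8]], Q = [[1, 5], [2, 6], [3, 7], [4, 8]]

Insert each entry of the permutation into P by Schensted row insertion, recording in Q the position of each new cell.

Insert 5: appended to row 1. P = [[5]].
Insert 4: 4 bumps 5 from row 1; 5 starts row 2. P = [[4], [5]].
Insert 3: 3 bumps 4 from row 1; 4 bumps 5 from row 2; 5 starts row 3. P = [[3], [4], [5]].
Insert 1: 1 bumps 3 from row 1; 3 bumps 4 from row 2; 4 bumps 5 from row 3; 5 starts row 4. P = [[1], [3], [4], [5]].
Insert 8: appended to row 1. P = [[1, 8], [3], [4], [5]].
Insert 7: 7 bumps 8 from row 1; 8 appends to row 2. P = [[1, 7], [3, 8], [4], [5]].
Insert 6: 6 bumps 7 from row 1; 7 bumps 8 from row 2; 8 appends to row 3. P = [[1, 6], [3, 7], [4, 8], [5]].
Insert 2: 2 bumps 6 from row 1; 6 bumps 7 from row 2; 7 bumps 8 from row 3; 8 appends to row 4. P = [[1, 2], [3, 6], [4, 7], [5, 8]].

So P = [[1, 2], [3, 6], [4, 7], [5, 8]], Q = [[1, 5], [2, 6], [3, 7], [4, 8]].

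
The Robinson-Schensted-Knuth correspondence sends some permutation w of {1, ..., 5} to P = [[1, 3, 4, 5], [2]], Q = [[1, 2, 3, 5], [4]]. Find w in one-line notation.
Reverse the RSK construction: for i from n down to 1, find the cell of Q containing i, remove the entry at that cell from P, and reverse-bump it up through P; the value ejected from row 1 is w(i).

Step i=5: Q has 5 at row 1, column 4; remove that cell from P, ejecting 5. So w(5) = 5. P is now [[1, 3, 4], [2]].
Step i=4: Q has 4 at row 2, column 1; remove 2 from row 2 of P and reverse-bump: 2 enters row 1 and ejects 1. So w(4) = 1. P is now [[2, 3, 4]].
Step i=3: Q has 3 at row 1, column 3; remove that cell from P, ejecting 4. So w(3) = 4. P is now [[2, 3]].
Step i=2: Q has 2 at row 1, column 2; remove that cell from P, ejecting 3. So w(2) = 3. P is now [[2]].
Step i=1: Q has 1 at row 1, column 1; remove that cell from P, ejecting 2. So w(1) = 2. P is now [].

So w = 2 3 4 1 5.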